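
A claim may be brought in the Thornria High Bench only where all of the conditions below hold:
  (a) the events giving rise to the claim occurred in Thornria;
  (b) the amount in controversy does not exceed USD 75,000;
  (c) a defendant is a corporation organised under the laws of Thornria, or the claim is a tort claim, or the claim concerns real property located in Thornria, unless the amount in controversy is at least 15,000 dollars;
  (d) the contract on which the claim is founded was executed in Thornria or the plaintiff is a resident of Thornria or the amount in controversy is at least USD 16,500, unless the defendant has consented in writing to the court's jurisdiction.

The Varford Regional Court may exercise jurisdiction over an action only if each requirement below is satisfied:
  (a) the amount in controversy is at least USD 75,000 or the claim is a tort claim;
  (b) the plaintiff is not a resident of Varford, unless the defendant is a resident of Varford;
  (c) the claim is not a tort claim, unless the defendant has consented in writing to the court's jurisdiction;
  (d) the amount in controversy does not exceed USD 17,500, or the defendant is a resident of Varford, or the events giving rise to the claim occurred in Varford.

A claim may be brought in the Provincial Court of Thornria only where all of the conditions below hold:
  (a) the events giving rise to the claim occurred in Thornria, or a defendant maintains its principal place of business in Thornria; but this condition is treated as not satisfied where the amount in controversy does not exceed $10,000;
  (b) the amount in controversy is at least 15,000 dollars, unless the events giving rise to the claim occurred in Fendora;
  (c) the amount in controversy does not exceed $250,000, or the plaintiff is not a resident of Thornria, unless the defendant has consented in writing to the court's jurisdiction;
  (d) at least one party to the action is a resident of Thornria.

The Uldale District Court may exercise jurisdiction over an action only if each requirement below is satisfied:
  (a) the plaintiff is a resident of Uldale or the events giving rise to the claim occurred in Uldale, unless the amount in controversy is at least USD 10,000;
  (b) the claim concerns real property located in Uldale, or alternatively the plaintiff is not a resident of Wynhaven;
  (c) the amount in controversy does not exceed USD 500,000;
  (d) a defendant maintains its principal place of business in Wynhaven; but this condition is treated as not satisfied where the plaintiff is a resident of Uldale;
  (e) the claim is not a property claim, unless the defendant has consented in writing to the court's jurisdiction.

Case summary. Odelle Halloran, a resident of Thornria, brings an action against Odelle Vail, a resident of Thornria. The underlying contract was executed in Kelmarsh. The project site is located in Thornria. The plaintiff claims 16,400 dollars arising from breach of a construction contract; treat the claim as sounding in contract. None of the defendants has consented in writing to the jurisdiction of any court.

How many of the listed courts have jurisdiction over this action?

2

The Thornria High Bench:
  (a) The operative events occurred in Thornria. Condition met.
  (b) The amount in controversy is $16,400, within the $75,000 ceiling. Condition met.
  (c) No defendant is a corporation; the claim is a contract claim, not a tort claim; the claim does not concern real property — no alternative holds. However, the amount in controversy is 16,400 dollars, which meets the USD 15,000 floor, so the 'unless' proviso supplies this condition. Satisfied.
  (d) The plaintiff resides in Thornria, which satisfies one of the alternatives. Met.
  → Every requirement is satisfied — jurisdiction.
The Varford Regional Court:
  (a) The amount in controversy is USD 16,400, below the $75,000 floor; the claim is a contract claim, not a tort claim — no alternative holds. Fails.
  (b) The plaintiff resides in Thornria, which is not Varford. Condition met.
  (c) The claim is a contract claim, not a tort claim. Met.
  (d) The amount in controversy is $16,400, within the USD 17,500 ceiling, so one alternative holds. Met.
  → Not every requirement is met — no jurisdiction.
The Provincial Court of Thornria:
  (a) The operative events occurred in Thornria, so this disjunct is met. The exception is not triggered, since the amount in controversy is $16,400, above the $10,000 ceiling. Condition met.
  (b) The amount in controversy is $16,400, which meets the 15,000 dollars floor. Satisfied.
  (c) The amount in controversy is 16,400 dollars, within the USD 250,000 ceiling, so one alternative holds. Satisfied.
  (d) Odelle Halloran resides in Thornria. Satisfied.
  → Every requirement is satisfied — jurisdiction.
The Uldale District Court:
  (a) The plaintiff resides in Thornria, not Uldale; the operative events occurred in Thornria, not Uldale — every alternative fails. The proviso rescues it, though: the amount in controversy is USD 16,400, which meets the $10,000 floor. Condition met.
  (b) The plaintiff resides in Thornria, which is not Wynhaven — that alternative is enough. Satisfied.
  (c) The amount in controversy is 16,400 dollars, within the $500,000 ceiling. Satisfied.
  (d) No defendant is a corporation. Condition not met.
  (e) The claim is a contract claim, not a property claim. Satisfied.
  → No jurisdiction.
Courts with jurisdiction: the Thornria High Bench, the Provincial Court of Thornria — 2 in total.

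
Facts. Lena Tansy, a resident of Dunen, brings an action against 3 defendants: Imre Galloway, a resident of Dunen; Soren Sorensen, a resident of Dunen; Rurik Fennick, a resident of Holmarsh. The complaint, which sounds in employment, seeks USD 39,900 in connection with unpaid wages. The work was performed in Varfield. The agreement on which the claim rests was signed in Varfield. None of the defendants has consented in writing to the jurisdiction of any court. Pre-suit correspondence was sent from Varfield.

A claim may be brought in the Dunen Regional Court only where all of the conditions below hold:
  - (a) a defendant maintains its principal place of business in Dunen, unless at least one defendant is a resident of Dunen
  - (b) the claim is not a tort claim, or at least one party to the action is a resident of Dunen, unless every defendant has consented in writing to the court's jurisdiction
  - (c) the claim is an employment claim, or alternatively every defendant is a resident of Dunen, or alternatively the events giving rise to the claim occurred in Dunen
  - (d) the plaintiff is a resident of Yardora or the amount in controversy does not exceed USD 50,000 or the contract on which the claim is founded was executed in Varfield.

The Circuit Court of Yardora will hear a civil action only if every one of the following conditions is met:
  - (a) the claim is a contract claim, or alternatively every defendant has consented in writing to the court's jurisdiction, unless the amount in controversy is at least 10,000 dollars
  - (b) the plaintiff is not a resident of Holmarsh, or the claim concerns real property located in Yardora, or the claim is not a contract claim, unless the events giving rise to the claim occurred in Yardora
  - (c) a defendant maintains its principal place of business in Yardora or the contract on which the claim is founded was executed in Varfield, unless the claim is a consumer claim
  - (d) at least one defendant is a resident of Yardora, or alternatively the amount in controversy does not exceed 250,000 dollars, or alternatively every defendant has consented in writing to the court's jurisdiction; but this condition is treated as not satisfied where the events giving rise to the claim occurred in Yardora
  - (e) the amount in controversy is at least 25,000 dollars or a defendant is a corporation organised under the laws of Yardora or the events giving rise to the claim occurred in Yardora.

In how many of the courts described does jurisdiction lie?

2

The Dunen Regional Court:
  (a) No defendant is a corporation. The proviso rescues it, though: Imre Galloway resides in Dunen. Satisfied.
  (b) The claim is an employment claim, not a tort claim — that alternative is enough. Satisfied.
  (c) The claim is an employment claim — that alternative is enough. Condition met.
  (d) The amount in controversy is $39,900, within the $50,000 ceiling — that alternative is enough. Satisfied.
  → Every requirement is satisfied — jurisdiction.
The Circuit Court of Yardora:
  (a) The claim is an employment claim, not a contract claim; no such written consent has been filed — no alternative holds. However, the amount in controversy is 39,900 dollars, which meets the $10,000 floor, so the 'unless' proviso supplies this condition. Condition met.
  (b) The plaintiff resides in Dunen, which is not Holmarsh, so this disjunct is met. Satisfied.
  (c) The contract was executed in Varfield — that alternative is enough. Condition met.
  (d) The amount in controversy is $39,900, within the USD 250,000 ceiling, which satisfies one of the alternatives. And the carve-out is inapplicable — the operative events occurred in Varfield, not Yardora. Condition met.
  (e) The amount in controversy is 39,900 dollars, which meets the $25,000 floor, which satisfies one of the alternatives. Met.
  → Every requirement is satisfied — jurisdiction.
Courts with jurisdiction: the Dunen Regional Court, the Circuit Court of Yardora — 2 in total.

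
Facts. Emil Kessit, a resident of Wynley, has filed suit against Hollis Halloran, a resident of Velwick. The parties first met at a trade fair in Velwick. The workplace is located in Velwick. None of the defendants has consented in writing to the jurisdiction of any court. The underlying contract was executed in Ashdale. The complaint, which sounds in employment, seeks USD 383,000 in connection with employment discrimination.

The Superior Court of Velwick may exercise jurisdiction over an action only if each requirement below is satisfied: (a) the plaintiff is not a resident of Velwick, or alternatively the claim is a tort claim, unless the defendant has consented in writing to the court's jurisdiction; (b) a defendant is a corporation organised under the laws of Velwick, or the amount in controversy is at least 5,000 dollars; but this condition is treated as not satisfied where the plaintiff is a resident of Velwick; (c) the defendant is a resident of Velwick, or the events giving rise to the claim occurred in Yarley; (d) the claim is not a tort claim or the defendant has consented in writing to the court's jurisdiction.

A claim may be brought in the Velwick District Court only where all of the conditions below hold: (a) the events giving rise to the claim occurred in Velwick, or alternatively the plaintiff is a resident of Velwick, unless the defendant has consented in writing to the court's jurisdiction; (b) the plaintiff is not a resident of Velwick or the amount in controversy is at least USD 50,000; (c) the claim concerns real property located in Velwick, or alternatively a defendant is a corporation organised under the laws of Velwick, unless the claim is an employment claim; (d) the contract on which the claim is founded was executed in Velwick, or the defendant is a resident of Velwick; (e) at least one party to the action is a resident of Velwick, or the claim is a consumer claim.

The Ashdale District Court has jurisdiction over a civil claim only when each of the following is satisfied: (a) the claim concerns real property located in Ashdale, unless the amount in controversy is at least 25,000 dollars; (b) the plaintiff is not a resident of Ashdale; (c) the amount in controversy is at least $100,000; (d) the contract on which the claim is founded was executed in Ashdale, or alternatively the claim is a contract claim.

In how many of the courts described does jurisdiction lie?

3

The Superior Court of Velwick:
  (a) The plaintiff resides in Wynley, which is not Velwick, which satisfies one of the alternatives. Condition met.
  (b) The amount in controversy is 383,000 dollars, which meets the 5,000 dollars floor — that alternative is enough. And the carve-out is inapplicable — the plaintiff resides in Wynley, not Velwick. Condition met.
  (c) The defendant resides in Velwick — that alternative is enough. Satisfied.
  (d) The claim is an employment claim, not a tort claim, so one alternative holds. Met.
  → Jurisdiction lies.
The Velwick District Court:
  (a) The operative events occurred in Velwick, so one alternative holds. Condition met.
  (b) The plaintiff resides in Wynley, which is not Velwick, so one alternative holds. Satisfied.
  (c) The claim does not concern real property; no defendant is a corporation — no alternative holds. The proviso rescues it, though: the claim is an employment claim. Condition met.
  (d) The defendant resides in Velwick, which satisfies one of the alternatives. Condition met.
  (e) Hollis Halloran resides in Velwick, which satisfies one of the alternatives. Satisfied.
  → Jurisdiction lies.
The Ashdale District Court:
  (a) The claim does not concern real property. However, the amount in controversy is 383,000 dollars, which meets the $25,000 floor, so the 'unless' proviso supplies this condition. Satisfied.
  (b) The plaintiff resides in Wynley, which is not Ashdale. Satisfied.
  (c) The amount in controversy is USD 383,000, which meets the 100,000 dollars floor. Satisfied.
  (d) The contract was executed in Ashdale, which satisfies one of the alternatives. Condition met.
  → The court has jurisdiction.
Courts with jurisdiction: the Superior Court of Velwick, the Velwick District Court, the Ashdale District Court — 3 in total.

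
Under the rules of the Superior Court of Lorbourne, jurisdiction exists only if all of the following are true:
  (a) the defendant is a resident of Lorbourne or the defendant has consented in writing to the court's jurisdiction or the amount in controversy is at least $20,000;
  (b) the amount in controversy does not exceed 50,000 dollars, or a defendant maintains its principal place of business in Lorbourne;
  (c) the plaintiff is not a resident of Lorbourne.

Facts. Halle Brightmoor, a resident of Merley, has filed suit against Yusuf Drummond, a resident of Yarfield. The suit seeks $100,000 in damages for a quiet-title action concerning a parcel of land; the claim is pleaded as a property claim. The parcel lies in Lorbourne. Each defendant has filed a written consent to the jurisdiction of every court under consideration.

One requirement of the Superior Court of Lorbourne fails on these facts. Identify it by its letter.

The Superior Court of Lorbourne:
  (a) Every defendant has filed written consent, which satisfies one of the alternatives. Satisfied.
  (b) The amount in controversy is 100,000 dollars, above the 50,000 dollars ceiling; no defendant is a corporation — none of the alternatives is met. Not satisfied.
  (c) The plaintiff resides in Merley, which is not Lorbourne. Met.
Only condition (b) fails.

(b)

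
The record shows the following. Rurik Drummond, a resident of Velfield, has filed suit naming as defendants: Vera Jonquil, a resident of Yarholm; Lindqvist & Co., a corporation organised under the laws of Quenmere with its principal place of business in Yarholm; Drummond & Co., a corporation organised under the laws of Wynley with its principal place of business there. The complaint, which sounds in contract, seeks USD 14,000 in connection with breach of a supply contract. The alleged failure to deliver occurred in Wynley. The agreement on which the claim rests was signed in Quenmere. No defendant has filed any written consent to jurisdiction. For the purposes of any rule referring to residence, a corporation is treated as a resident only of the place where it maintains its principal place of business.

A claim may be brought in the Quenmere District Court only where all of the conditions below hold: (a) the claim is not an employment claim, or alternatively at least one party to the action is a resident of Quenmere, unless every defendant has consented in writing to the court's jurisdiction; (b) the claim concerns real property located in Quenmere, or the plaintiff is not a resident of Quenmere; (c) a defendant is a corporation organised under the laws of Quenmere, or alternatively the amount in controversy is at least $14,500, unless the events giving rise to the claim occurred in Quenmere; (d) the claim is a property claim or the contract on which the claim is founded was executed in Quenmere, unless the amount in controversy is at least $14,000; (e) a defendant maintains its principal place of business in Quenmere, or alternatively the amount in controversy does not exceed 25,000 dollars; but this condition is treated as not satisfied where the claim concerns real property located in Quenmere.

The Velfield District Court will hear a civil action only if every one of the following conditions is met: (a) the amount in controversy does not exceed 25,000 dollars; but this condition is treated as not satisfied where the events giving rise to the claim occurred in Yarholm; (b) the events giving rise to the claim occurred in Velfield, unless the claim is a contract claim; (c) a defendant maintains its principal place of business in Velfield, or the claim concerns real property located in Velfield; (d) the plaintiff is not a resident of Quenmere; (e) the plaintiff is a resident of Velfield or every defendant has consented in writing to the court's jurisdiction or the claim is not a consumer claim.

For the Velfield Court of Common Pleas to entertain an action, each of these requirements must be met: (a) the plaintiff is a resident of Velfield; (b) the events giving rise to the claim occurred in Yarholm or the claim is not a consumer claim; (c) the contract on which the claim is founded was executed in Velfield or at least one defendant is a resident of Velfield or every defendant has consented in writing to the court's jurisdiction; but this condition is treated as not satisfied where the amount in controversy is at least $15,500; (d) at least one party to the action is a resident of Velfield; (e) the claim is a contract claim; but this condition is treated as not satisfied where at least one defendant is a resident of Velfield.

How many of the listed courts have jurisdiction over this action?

1

The Quenmere District Court:
  (a) The claim is a contract claim, not an employment claim, which satisfies one of the alternatives. Met.
  (b) The plaintiff resides in Velfield, which is not Quenmere, which satisfies one of the alternatives. Met.
  (c) Lindqvist & Co. is organised under the laws of Quenmere, so one alternative holds. Satisfied.
  (d) The contract was executed in Quenmere — that alternative is enough. Satisfied.
  (e) The amount in controversy is $14,000, within the USD 25,000 ceiling, so one alternative holds. And the carve-out is inapplicable — the claim does not concern real property. Condition met.
  → The court has jurisdiction.
The Velfield District Court:
  (a) The amount in controversy is 14,000 dollars, within the USD 25,000 ceiling. The exception is not triggered, since the operative events occurred in Wynley, not Yarholm. Met.
  (b) The operative events occurred in Wynley, not Velfield. But the claim is a contract claim, and the 'unless' clause therefore excuses the requirement. Met.
  (c) The corporate defendant(s) have their principal place of business in Wynley, Yarholm, not Velfield; the claim does not concern real property — every alternative fails. Condition not met.
  (d) The plaintiff resides in Velfield, which is not Quenmere. Met.
  (e) The plaintiff resides in Velfield — that alternative is enough. Satisfied.
  → The court lacks jurisdiction.
The Velfield Court of Common Pleas:
  (a) The plaintiff resides in Velfield. Satisfied.
  (b) The claim is a contract claim, not a consumer claim, so one alternative holds. Met.
  (c) The contract was executed in Quenmere, not Velfield; no defendant resides in Velfield (they reside in Yarholm, Yarholm, Wynley); no such written consent has been filed — none of the alternatives is met. Not satisfied.
  (d) Rurik Drummond resides in Velfield. Satisfied.
  (e) The claim is a contract claim. The exception is not triggered, since no defendant resides in Velfield (they reside in Yarholm, Yarholm, Wynley). Satisfied.
  → Not every requirement is met — no jurisdiction.
Courts with jurisdiction: the Quenmere District Court — 1 in total.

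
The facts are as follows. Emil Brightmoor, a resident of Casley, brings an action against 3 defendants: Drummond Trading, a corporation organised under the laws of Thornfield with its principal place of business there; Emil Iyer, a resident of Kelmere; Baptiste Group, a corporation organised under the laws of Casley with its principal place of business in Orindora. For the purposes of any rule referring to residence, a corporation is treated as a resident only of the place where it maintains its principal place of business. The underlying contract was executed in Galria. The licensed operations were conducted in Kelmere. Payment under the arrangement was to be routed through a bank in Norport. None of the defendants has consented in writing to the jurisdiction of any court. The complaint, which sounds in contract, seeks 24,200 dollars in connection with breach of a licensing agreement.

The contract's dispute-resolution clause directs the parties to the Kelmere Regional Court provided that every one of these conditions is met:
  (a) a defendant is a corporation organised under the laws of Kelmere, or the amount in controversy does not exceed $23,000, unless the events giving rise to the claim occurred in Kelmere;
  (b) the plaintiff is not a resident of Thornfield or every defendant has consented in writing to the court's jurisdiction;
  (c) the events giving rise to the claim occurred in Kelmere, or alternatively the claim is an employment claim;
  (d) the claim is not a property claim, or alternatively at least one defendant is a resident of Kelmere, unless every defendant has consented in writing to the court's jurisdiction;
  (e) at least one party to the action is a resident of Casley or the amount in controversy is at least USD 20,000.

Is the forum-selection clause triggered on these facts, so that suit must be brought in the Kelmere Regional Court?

The Kelmere Regional Court:
  (a) The corporate defendant(s) are organised in Casley, Thornfield, not Kelmere; the amount in controversy is $24,200, above the USD 23,000 ceiling — none of the alternatives is met. But the operative events occurred in Kelmere, and the 'unless' clause therefore excuses the requirement. Met.
  (b) The plaintiff resides in Casley, which is not Thornfield, so this disjunct is met. Satisfied.
  (c) The operative events occurred in Kelmere, so one alternative holds. Met.
  (d) The claim is a contract claim, not a property claim — that alternative is enough. Satisfied.
  (e) Emil Brightmoor resides in Casley — that alternative is enough. Met.
  → Forum clause is triggered.

Yes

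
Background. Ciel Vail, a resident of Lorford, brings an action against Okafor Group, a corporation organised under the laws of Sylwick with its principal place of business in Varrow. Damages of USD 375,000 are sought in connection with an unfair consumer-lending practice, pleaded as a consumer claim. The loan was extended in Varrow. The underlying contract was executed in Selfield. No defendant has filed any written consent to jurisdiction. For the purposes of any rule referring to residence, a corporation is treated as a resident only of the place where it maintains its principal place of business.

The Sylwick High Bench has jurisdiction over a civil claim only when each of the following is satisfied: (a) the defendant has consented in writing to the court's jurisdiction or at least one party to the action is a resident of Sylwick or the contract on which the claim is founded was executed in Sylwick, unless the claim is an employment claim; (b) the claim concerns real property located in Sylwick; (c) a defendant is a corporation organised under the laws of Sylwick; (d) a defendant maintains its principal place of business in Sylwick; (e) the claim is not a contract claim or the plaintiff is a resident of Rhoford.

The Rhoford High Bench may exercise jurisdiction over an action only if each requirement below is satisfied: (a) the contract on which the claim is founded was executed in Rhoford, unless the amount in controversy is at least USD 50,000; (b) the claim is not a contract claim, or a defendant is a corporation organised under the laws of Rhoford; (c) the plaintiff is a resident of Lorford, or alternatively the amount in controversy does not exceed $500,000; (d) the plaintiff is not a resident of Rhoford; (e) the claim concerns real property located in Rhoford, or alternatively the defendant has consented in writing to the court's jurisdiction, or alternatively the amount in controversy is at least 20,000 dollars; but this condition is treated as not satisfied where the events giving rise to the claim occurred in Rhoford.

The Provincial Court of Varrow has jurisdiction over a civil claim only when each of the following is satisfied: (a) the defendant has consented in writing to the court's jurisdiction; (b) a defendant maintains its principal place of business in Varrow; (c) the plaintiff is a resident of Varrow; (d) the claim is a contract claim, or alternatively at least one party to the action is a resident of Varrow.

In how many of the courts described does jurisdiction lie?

1

The Sylwick High Bench:
  (a) No such written consent has been filed; no party resides in Sylwick; the contract was executed in Selfield, not Sylwick — none of the alternatives is met. The proviso offers no rescue either, since the claim is a consumer claim, not an employment claim. Fails.
  (b) The claim does not concern real property. Condition not met.
  (c) Okafor Group is organised under the laws of Sylwick. Met.
  (d) The corporate defendant(s) have their principal place of business in Varrow, not Sylwick. Condition not met.
  (e) The claim is a consumer claim, not a contract claim, so this disjunct is met. Satisfied.
  → The court lacks jurisdiction.
The Rhoford High Bench:
  (a) The contract was executed in Selfield, not Rhoford. However, the amount in controversy is 375,000 dollars, which meets the $50,000 floor, so the 'unless' proviso supplies this condition. Condition met.
  (b) The claim is a consumer claim, not a contract claim, so one alternative holds. Condition met.
  (c) The plaintiff resides in Lorford — that alternative is enough. Met.
  (d) The plaintiff resides in Lorford, which is not Rhoford. Satisfied.
  (e) The amount in controversy is $375,000, which meets the 20,000 dollars floor, so one alternative holds. The exception is not triggered, since the operative events occurred in Varrow, not Rhoford. Satisfied.
  → All conditions met; jurisdiction exists.
The Provincial Court of Varrow:
  (a) No such written consent has been filed. Fails.
  (b) Okafor Group has its principal place of business in Varrow. Met.
  (c) The plaintiff resides in Lorford, not Varrow. Condition not met.
  (d) Okafor Group resides in Varrow, so this disjunct is met. Met.
  → The court lacks jurisdiction.
Courts with jurisdiction: the Rhoford High Bench — 1 in total.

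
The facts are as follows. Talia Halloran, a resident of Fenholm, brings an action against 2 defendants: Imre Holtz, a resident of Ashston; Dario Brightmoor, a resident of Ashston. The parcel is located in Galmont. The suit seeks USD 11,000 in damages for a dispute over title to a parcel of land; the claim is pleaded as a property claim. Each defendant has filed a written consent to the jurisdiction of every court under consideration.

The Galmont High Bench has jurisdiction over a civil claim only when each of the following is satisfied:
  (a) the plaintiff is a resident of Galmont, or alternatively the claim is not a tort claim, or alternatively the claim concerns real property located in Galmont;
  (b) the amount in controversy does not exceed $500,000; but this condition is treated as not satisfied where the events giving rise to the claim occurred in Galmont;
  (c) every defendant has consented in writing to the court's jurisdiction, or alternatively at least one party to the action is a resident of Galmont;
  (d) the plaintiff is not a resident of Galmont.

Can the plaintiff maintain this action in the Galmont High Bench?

No

The Galmont High Bench:
  (a) The claim is a property claim, not a tort claim, which satisfies one of the alternatives. Met.
  (b) The amount in controversy is USD 11,000, within the $500,000 ceiling. But the carve-out bites: the operative events occurred in Galmont. Not met.
  (c) Every defendant has filed written consent, so this disjunct is met. Met.
  (d) The plaintiff resides in Fenholm, which is not Galmont. Met.
  → At least one condition fails; no jurisdiction.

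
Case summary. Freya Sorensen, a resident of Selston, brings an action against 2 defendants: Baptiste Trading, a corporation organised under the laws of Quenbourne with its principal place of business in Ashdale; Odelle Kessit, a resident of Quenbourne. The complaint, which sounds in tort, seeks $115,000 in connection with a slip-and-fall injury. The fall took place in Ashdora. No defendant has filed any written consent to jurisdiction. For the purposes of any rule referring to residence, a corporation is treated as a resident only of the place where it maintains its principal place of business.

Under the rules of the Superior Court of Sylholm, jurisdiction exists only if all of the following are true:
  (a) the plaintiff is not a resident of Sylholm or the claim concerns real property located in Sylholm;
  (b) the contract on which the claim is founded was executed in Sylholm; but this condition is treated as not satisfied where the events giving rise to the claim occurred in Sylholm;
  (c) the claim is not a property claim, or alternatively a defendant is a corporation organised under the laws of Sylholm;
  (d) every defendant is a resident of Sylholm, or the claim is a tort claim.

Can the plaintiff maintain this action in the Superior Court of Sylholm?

No

The Superior Court of Sylholm:
  (a) The plaintiff resides in Selston, which is not Sylholm, which satisfies one of the alternatives. Condition met.
  (b) No contract (and hence no place of execution) is alleged. Not satisfied.
  (c) The claim is a tort claim, not a property claim — that alternative is enough. Condition met.
  (d) The claim is a tort claim, so one alternative holds. Condition met.
  → Not every requirement is met — no jurisdiction.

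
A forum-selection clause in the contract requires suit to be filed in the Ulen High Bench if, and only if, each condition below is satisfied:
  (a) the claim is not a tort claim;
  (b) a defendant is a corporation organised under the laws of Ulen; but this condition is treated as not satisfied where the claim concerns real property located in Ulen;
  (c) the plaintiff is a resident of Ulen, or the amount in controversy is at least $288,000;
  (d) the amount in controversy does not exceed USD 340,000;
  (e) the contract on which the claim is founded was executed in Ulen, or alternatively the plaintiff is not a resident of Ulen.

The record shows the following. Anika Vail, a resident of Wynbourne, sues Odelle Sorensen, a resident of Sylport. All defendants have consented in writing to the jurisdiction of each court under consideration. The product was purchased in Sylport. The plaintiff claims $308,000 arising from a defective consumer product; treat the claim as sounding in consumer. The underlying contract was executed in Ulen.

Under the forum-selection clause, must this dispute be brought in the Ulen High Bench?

The Ulen High Bench:
  (a) The claim is a consumer claim, not a tort claim. Condition met.
  (b) No defendant is a corporation. Fails.
  (c) The amount in controversy is 308,000 dollars, which meets the USD 288,000 floor — that alternative is enough. Condition met.
  (d) The amount in controversy is $308,000, within the $340,000 ceiling. Satisfied.
  (e) The contract was executed in Ulen, so one alternative holds. Satisfied.
  → Forum clause is not triggered.

No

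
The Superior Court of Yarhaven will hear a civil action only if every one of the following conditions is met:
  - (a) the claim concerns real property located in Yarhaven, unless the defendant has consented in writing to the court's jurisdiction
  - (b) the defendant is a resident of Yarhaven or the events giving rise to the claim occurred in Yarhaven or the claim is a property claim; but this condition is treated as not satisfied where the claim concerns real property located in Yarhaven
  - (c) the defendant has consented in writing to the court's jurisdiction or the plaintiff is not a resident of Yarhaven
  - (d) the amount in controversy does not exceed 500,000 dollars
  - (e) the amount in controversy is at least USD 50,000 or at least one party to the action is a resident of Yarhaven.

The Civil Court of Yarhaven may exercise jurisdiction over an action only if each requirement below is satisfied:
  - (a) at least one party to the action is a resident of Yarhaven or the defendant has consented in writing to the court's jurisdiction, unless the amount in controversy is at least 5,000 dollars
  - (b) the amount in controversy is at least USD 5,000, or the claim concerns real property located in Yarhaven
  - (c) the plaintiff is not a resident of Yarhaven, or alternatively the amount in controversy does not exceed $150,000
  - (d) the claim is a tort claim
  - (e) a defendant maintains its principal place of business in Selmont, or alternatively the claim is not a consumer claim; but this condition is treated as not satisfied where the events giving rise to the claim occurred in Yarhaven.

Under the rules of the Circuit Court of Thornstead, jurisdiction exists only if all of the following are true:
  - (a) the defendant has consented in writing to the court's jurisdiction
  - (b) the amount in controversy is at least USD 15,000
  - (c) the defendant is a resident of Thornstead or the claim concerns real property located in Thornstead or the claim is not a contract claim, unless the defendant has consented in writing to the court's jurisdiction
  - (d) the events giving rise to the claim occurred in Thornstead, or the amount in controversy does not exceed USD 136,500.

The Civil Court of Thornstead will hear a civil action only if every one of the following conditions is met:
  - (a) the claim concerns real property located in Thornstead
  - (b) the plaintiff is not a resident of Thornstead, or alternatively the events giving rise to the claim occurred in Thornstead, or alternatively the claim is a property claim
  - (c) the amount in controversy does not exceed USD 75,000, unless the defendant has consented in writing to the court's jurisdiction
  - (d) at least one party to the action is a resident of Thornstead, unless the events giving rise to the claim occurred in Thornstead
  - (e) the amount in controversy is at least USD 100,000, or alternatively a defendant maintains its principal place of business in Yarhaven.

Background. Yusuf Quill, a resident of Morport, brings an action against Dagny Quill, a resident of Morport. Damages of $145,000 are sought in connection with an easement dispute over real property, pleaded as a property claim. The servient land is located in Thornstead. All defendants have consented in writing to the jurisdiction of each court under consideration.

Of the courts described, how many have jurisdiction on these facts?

The Superior Court of Yarhaven:
  (a) The property lies in Thornstead, not Yarhaven. However, every defendant has filed written consent, so the 'unless' proviso supplies this condition. Met.
  (b) The claim is a property claim — that alternative is enough. And the carve-out is inapplicable — the property lies in Thornstead, not Yarhaven. Condition met.
  (c) Every defendant has filed written consent, so this disjunct is met. Condition met.
  (d) The amount in controversy is 145,000 dollars, within the USD 500,000 ceiling. Met.
  (e) The amount in controversy is $145,000, which meets the $50,000 floor, which satisfies one of the alternatives. Condition met.
  → The court has jurisdiction.
The Civil Court of Yarhaven:
  (a) Every defendant has filed written consent, which satisfies one of the alternatives. Met.
  (b) The amount in controversy is USD 145,000, which meets the $5,000 floor, so this disjunct is met. Met.
  (c) The plaintiff resides in Morport, which is not Yarhaven — that alternative is enough. Condition met.
  (d) The claim is a property claim, not a tort claim. Condition not met.
  (e) The claim is a property claim, not a consumer claim — that alternative is enough. And the carve-out is inapplicable — the operative events occurred in Thornstead, not Yarhaven. Met.
  → At least one condition fails; no jurisdiction.
The Circuit Court of Thornstead:
  (a) Every defendant has filed written consent. Met.
  (b) The amount in controversy is 145,000 dollars, which meets the 15,000 dollars floor. Condition met.
  (c) The property lies in Thornstead, which satisfies one of the alternatives. Met.
  (d) The operative events occurred in Thornstead, which satisfies one of the alternatives. Met.
  → All conditions met; jurisdiction exists.
The Civil Court of Thornstead:
  (a) The property lies in Thornstead. Satisfied.
  (b) The plaintiff resides in Morport, which is not Thornstead, so this disjunct is met. Satisfied.
  (c) The amount in controversy is USD 145,000, above the 75,000 dollars ceiling. The proviso rescues it, though: every defendant has filed written consent. Satisfied.
  (d) No party resides in Thornstead. The proviso rescues it, though: the operative events occurred in Thornstead. Condition met.
  (e) The amount in controversy is 145,000 dollars, which meets the 100,000 dollars floor — that alternative is enough. Satisfied.
  → Jurisdiction lies.
Courts with jurisdiction: the Superior Court of Yarhaven, the Circuit Court of Thornstead, the Civil Court of Thornstead — 3 in total.

3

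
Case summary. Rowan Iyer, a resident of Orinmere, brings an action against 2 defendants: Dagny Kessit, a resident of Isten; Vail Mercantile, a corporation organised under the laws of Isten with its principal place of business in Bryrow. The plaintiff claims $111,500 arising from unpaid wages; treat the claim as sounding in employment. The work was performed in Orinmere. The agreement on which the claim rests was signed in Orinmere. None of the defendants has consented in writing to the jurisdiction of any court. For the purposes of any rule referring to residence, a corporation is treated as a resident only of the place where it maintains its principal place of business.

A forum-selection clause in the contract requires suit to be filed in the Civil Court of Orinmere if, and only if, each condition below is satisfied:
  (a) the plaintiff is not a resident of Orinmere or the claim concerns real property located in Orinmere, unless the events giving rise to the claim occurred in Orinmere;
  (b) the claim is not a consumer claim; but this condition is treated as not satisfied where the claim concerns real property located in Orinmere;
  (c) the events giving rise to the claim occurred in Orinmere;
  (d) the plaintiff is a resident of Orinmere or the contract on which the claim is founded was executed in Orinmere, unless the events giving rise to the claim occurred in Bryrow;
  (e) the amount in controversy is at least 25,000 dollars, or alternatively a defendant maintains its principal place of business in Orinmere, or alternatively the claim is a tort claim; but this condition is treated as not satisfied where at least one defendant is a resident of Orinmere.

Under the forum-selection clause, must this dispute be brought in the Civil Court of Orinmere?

The Civil Court of Orinmere:
  (a) The plaintiff resides in Orinmere; the claim does not concern real property — no alternative holds. The proviso rescues it, though: the operative events occurred in Orinmere. Condition met.
  (b) The claim is an employment claim, not a consumer claim. The exception is not triggered, since the claim does not concern real property. Met.
  (c) The operative events occurred in Orinmere. Condition met.
  (d) The plaintiff resides in Orinmere, so this disjunct is met. Met.
  (e) The amount in controversy is USD 111,500, which meets the $25,000 floor, which satisfies one of the alternatives. The carve-out does not apply: no defendant resides in Orinmere (they reside in Isten, Bryrow). Condition met.
  → The clause applies.

Yes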